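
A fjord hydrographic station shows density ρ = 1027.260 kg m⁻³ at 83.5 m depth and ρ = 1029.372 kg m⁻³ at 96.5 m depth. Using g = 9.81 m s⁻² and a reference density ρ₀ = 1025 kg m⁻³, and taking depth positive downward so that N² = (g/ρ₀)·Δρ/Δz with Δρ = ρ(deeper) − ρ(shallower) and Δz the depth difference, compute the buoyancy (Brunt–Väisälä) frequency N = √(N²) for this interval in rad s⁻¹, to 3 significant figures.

0.0394 rad s⁻¹

Δρ = 1029.372 − 1027.260 = 2.112 kg m⁻³ over Δz = 96.5 − 83.5 = 13 m.
N² = (9.81/1025) × (2.112/13) = 1.5549 × 10⁻³ s⁻².
N = √(1.5549 × 10⁻³) = 0.039432 rad s⁻¹ ≈ 0.0394 rad s⁻¹.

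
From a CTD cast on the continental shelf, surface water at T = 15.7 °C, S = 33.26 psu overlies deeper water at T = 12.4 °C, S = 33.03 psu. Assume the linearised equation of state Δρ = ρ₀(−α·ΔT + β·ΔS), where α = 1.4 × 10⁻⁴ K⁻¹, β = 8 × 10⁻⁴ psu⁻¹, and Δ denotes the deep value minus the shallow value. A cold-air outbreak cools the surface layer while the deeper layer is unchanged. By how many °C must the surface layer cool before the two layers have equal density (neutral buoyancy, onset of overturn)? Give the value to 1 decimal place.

2.0 °C

Neutral buoyancy requires Δρ = 0, i.e. −α(T_deep − T_surf′) + β(S_deep − S_surf) = 0.
T_surf′ = T_deep − (β/α)·ΔS = 12.4 − (8 × 10⁻⁴/1.4 × 10⁻⁴)·(-0.23) = 13.714 °C.
Cooling required: 15.7 − (13.714) = 1.986 °C.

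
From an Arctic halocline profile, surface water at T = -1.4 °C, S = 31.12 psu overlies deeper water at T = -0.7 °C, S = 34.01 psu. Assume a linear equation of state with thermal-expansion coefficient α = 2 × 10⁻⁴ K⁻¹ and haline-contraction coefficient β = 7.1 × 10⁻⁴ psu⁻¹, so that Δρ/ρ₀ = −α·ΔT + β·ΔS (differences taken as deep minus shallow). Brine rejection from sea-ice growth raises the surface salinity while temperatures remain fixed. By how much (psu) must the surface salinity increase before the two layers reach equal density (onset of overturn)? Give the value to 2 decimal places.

2.69 psu

Neutral buoyancy requires −α(T_deep − T_surf) + β(S_deep − S_surf′) = 0.
S_surf′ = S_deep − (α/β)·ΔT = 34.01 − (2 × 10⁻⁴/7.1 × 10⁻⁴)·(+0.7) = 33.8128 psu.
Increase required: 33.8128 − 31.12 = 2.6928 psu.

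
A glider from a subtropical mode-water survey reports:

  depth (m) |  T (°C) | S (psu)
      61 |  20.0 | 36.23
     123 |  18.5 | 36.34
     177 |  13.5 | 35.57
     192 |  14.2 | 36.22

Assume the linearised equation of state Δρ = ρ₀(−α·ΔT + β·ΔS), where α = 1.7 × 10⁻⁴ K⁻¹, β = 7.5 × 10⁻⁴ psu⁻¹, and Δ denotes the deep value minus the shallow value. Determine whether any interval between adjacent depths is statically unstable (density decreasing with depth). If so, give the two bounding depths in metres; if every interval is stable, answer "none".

Evaluate Δρ/ρ₀ = −αΔT + βΔS across each adjacent pair:
  61–123 m: −αΔT+βΔS = −(1.7 × 10⁻⁴)(-1.5)+(7.5 × 10⁻⁴)(+0.11) = 3.4 × 10⁻⁴ → stable
  123–177 m: −αΔT+βΔS = −(1.7 × 10⁻⁴)(-5.0)+(7.5 × 10⁻⁴)(-0.77) = 2.7 × 10⁻⁴ → stable
  177–192 m: −αΔT+βΔS = −(1.7 × 10⁻⁴)(+0.7)+(7.5 × 10⁻⁴)(+0.65) = 3.7 × 10⁻⁴ → stable
Every interval has Δρ > 0: the column is stably stratified throughout.

none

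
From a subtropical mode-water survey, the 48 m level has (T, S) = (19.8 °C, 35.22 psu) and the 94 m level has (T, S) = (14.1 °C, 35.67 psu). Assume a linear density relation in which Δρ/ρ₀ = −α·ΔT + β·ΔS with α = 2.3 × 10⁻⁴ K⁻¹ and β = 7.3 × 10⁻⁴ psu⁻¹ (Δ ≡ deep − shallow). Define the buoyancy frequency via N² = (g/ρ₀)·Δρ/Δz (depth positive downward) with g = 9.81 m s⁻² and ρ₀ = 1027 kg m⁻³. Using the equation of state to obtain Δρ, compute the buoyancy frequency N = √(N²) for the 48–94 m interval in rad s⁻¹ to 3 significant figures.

0.0187 rad s⁻¹

ΔT = -5.7 K, ΔS = +0.45 psu (deep − shallow).
Δρ/ρ₀ = −αΔT + βΔS = 1.311 × 10⁻³ + 3.285 × 10⁻⁴ = 1.6395 × 10⁻³, so Δρ ≈ 1.684 kg m⁻³.
N² = (g/ρ₀)·Δρ/Δz = g·(Δρ/ρ₀)/Δz = 9.81 × 1.6395 × 10⁻³ / 46 = 3.4964 × 10⁻⁴ s⁻².
N = √(3.4964 × 10⁻⁴) = 0.018699 rad s⁻¹ ≈ 0.0187 rad s⁻¹.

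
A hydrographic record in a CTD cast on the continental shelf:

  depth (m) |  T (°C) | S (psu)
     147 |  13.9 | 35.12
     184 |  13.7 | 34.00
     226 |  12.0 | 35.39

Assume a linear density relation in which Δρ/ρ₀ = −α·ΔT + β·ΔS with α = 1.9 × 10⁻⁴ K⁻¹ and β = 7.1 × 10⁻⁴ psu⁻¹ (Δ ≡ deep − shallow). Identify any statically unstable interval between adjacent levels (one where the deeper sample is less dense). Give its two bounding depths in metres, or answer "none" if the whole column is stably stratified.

Evaluate Δρ/ρ₀ = −αΔT + βΔS across each adjacent pair:
  147–184 m: −αΔT+βΔS = −(1.9 × 10⁻⁴)(-0.2)+(7.1 × 10⁻⁴)(-1.12) = -7.6 × 10⁻⁴ → UNSTABLE
  184–226 m: −αΔT+βΔS = −(1.9 × 10⁻⁴)(-1.7)+(7.1 × 10⁻⁴)(+1.39) = 1.3 × 10⁻³ → stable
The 147–184 m interval has Δρ < 0: lighter water underlies denser water.

147–184 m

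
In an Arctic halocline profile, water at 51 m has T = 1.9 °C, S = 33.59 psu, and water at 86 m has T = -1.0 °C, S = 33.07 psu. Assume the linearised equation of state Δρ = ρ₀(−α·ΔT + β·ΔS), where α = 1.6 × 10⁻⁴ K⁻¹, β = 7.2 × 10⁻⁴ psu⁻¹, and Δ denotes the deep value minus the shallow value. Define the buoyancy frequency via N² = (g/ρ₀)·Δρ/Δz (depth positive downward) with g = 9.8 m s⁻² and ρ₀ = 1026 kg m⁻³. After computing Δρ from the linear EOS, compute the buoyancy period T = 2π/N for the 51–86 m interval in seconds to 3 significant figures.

ΔT = -2.9 K, ΔS = -0.52 psu (deep − shallow).
Δρ/ρ₀ = −αΔT + βΔS = 4.64 × 10⁻⁴ − 3.744 × 10⁻⁴ = 8.96 × 10⁻⁵, so Δρ ≈ 0.09193 kg m⁻³.
N² = (g/ρ₀)·Δρ/Δz = g·(Δρ/ρ₀)/Δz = 9.8 × 8.96 × 10⁻⁵ / 35 = 2.5088 × 10⁻⁵ s⁻².
N = √(2.5088 × 10⁻⁵) = 5.0088 × 10⁻³ rad s⁻¹ → T = 2π/N = 1.2544 × 10³ s ≈ 1.25 × 10³ s.

1.25 × 10³ s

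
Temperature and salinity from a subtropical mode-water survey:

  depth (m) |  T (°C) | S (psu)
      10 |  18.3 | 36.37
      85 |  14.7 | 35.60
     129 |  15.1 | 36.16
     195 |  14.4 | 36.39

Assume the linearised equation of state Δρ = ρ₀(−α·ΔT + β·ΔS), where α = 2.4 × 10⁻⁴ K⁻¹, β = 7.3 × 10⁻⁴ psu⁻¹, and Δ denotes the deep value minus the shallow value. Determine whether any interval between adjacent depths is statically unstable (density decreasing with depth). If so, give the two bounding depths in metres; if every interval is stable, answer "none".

Evaluate Δρ/ρ₀ = −αΔT + βΔS across each adjacent pair:
  10–85 m: −αΔT+βΔS = −(2.4 × 10⁻⁴)(-3.6)+(7.3 × 10⁻⁴)(-0.77) = 3.0 × 10⁻⁴ → stable
  85–129 m: −αΔT+βΔS = −(2.4 × 10⁻⁴)(+0.4)+(7.3 × 10⁻⁴)(+0.56) = 3.1 × 10⁻⁴ → stable
  129–195 m: −αΔT+βΔS = −(2.4 × 10⁻⁴)(-0.7)+(7.3 × 10⁻⁴)(+0.23) = 3.4 × 10⁻⁴ → stable
Every interval has Δρ > 0: the column is stably stratified throughout.

none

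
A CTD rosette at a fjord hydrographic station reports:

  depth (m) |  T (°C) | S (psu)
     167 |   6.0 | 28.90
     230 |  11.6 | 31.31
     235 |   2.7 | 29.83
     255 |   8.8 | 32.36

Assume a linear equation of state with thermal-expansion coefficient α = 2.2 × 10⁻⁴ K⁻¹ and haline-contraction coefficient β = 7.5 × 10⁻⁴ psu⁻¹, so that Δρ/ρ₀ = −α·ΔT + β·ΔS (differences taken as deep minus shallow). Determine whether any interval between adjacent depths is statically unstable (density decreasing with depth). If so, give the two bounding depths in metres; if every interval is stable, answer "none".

none

Evaluate Δρ/ρ₀ = −αΔT + βΔS across each adjacent pair:
  167–230 m: −αΔT+βΔS = −(2.2 × 10⁻⁴)(+5.6)+(7.5 × 10⁻⁴)(+2.41) = 5.8 × 10⁻⁴ → stable
  230–235 m: −αΔT+βΔS = −(2.2 × 10⁻⁴)(-8.9)+(7.5 × 10⁻⁴)(-1.48) = 8.5 × 10⁻⁴ → stable
  235–255 m: −αΔT+βΔS = −(2.2 × 10⁻⁴)(+6.1)+(7.5 × 10⁻⁴)(+2.53) = 5.6 × 10⁻⁴ → stable
Every interval has Δρ > 0: the column is stably stratified throughout.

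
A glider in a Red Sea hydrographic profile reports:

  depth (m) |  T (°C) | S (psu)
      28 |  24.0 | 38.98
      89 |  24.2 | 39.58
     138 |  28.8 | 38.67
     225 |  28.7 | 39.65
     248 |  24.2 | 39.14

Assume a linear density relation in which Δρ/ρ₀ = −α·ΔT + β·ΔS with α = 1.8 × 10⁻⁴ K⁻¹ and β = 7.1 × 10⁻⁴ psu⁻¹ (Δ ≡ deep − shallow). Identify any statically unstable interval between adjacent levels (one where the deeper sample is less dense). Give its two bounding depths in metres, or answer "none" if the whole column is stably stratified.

Evaluate Δρ/ρ₀ = −αΔT + βΔS across each adjacent pair:
  28–89 m: −αΔT+βΔS = −(1.8 × 10⁻⁴)(+0.2)+(7.1 × 10⁻⁴)(+0.60) = 3.9 × 10⁻⁴ → stable
  89–138 m: −αΔT+βΔS = −(1.8 × 10⁻⁴)(+4.6)+(7.1 × 10⁻⁴)(-0.91) = -1.5 × 10⁻³ → UNSTABLE
  138–225 m: −αΔT+βΔS = −(1.8 × 10⁻⁴)(-0.1)+(7.1 × 10⁻⁴)(+0.98) = 7.1 × 10⁻⁴ → stable
  225–248 m: −αΔT+βΔS = −(1.8 × 10⁻⁴)(-4.5)+(7.1 × 10⁻⁴)(-0.51) = 4.5 × 10⁻⁴ → stable
The 89–138 m interval has Δρ < 0: lighter water underlies denser water.

89–138 m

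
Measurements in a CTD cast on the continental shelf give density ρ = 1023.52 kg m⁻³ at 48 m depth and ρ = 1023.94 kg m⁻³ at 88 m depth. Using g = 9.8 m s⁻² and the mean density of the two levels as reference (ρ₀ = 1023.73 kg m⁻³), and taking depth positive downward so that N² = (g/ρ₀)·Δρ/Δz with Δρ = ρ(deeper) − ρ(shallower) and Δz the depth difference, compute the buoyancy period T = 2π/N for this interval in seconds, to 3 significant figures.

Δρ = 1023.94 − 1023.52 = 0.42 kg m⁻³ over Δz = 88 − 48 = 40 m.
N² = (9.8/1023.73) × (0.42/40) = 1.0051 × 10⁻⁴ s⁻².
N = √(1.0051 × 10⁻⁴) = 0.010025 rad s⁻¹, so T = 2π/N = 626.75 s ≈ 627 s.
A positive N² confirms static stability across the interval.

627 s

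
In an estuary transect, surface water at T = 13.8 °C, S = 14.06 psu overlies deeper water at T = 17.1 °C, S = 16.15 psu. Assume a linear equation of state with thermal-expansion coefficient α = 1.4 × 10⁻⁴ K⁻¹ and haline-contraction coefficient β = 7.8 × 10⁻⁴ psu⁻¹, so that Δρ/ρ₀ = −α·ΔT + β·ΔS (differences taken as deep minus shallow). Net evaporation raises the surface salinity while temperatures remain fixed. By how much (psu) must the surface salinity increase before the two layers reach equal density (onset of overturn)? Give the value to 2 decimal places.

Neutral buoyancy requires −α(T_deep − T_surf) + β(S_deep − S_surf′) = 0.
S_surf′ = S_deep − (α/β)·ΔT = 16.15 − (1.4 × 10⁻⁴/7.8 × 10⁻⁴)·(+3.3) = 15.5577 psu.
Increase required: 15.5577 − 14.06 = 1.4977 psu.

1.50 psu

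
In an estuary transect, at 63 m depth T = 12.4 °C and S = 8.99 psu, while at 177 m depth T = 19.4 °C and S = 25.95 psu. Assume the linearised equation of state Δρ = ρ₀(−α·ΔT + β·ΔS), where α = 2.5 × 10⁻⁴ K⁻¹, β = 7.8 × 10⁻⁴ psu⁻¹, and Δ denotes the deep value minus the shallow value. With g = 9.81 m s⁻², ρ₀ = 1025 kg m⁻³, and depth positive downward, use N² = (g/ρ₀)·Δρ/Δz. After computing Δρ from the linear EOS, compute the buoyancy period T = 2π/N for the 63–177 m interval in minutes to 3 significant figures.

3.33 min

ΔT = +7.0 K, ΔS = +16.96 psu (deep − shallow).
Δρ/ρ₀ = −αΔT + βΔS = -1.75 × 10⁻³ + 0.0132288 = 0.0114788, so Δρ ≈ 11.77 kg m⁻³.
N² = (g/ρ₀)·Δρ/Δz = g·(Δρ/ρ₀)/Δz = 9.81 × 0.0114788 / 114 = 9.8778 × 10⁻⁴ s⁻².
N = √(9.8778 × 10⁻⁴) = 0.031429 rad s⁻¹ → T = 2π/N = 199.92 s = 3.3320 min ≈ 3.33 min.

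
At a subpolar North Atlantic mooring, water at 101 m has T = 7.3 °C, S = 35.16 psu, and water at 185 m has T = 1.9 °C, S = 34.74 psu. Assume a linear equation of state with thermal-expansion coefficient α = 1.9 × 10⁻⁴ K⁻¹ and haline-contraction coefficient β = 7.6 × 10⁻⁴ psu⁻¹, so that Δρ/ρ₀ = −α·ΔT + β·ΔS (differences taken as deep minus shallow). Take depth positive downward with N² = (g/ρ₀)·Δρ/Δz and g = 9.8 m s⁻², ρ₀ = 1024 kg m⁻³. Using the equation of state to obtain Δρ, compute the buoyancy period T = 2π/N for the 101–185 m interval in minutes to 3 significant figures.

11.5 min

ΔT = -5.4 K, ΔS = -0.42 psu (deep − shallow).
Δρ/ρ₀ = −αΔT + βΔS = 1.026 × 10⁻³ − 3.192 × 10⁻⁴ = 7.068 × 10⁻⁴, so Δρ ≈ 0.7238 kg m⁻³.
N² = (g/ρ₀)·Δρ/Δz = g·(Δρ/ρ₀)/Δz = 9.8 × 7.068 × 10⁻⁴ / 84 = 8.2460 × 10⁻⁵ s⁻².
N = √(8.2460 × 10⁻⁵) = 9.0807 × 10⁻³ rad s⁻¹ → T = 2π/N = 691.93 s = 11.532 min ≈ 11.5 min.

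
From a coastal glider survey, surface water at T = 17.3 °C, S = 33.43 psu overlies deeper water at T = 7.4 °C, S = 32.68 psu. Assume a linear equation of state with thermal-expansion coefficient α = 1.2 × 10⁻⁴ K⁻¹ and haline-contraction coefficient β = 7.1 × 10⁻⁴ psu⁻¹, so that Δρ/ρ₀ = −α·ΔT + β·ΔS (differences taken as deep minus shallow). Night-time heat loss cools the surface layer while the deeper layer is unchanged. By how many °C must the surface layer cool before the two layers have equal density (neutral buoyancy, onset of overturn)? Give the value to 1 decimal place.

5.5 °C

Neutral buoyancy requires Δρ = 0, i.e. −α(T_deep − T_surf′) + β(S_deep − S_surf) = 0.
T_surf′ = T_deep − (β/α)·ΔS = 7.4 − (7.1 × 10⁻⁴/1.2 × 10⁻⁴)·(-0.75) = 11.838 °C.
Cooling required: 17.3 − (11.838) = 5.462 °C.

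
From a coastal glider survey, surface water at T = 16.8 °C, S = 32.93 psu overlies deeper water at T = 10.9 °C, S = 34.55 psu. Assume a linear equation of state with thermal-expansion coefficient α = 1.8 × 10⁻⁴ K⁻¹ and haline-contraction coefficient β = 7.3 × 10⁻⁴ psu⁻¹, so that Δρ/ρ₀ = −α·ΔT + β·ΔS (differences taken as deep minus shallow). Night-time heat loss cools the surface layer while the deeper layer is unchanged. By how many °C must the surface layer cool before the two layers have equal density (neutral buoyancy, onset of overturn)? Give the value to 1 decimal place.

12.5 °C

Neutral buoyancy requires Δρ = 0, i.e. −α(T_deep − T_surf′) + β(S_deep − S_surf) = 0.
T_surf′ = T_deep − (β/α)·ΔS = 10.9 − (7.3 × 10⁻⁴/1.8 × 10⁻⁴)·(+1.62) = 4.330 °C.
Cooling required: 16.8 − (4.330) = 12.470 °C.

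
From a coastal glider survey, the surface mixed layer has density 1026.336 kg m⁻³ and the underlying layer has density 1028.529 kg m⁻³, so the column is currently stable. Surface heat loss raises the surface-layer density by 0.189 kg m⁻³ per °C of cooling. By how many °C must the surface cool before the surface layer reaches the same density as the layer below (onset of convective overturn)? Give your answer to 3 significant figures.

Density deficit of the surface layer: 1028.529 − 1026.336 = 2.193 kg m⁻³.
Required change = 2.193 / 0.189 = 11.6 °C.

11.6 °C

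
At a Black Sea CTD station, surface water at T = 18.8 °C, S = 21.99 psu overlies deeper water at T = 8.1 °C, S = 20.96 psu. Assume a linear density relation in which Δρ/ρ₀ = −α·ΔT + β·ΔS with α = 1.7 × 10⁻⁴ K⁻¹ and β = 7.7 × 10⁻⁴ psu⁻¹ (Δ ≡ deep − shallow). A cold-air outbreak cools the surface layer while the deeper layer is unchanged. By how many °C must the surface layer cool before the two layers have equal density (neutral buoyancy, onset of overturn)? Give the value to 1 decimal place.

6.0 °C

Neutral buoyancy requires Δρ = 0, i.e. −α(T_deep − T_surf′) + β(S_deep − S_surf) = 0.
T_surf′ = T_deep − (β/α)·ΔS = 8.1 − (7.7 × 10⁻⁴/1.7 × 10⁻⁴)·(-1.03) = 12.765 °C.
Cooling required: 18.8 − (12.765) = 6.035 °C.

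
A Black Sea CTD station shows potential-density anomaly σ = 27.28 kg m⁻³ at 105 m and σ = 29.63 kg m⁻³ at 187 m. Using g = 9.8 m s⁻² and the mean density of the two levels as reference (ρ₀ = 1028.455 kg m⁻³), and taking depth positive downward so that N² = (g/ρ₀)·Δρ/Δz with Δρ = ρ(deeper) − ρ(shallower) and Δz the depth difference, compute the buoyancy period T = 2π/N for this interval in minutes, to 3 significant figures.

6.34 min

Δρ = 1029.63 − 1027.28 = 2.35 kg m⁻³ over Δz = 187 − 105 = 82 m.
N² = (9.8/1028.455) × (2.35/82) = 2.7308 × 10⁻⁴ s⁻².
N = √(2.7308 × 10⁻⁴) = 0.016525 rad s⁻¹, so T = 2π/N = 380.22 s = 6.3370 min ≈ 6.34 min.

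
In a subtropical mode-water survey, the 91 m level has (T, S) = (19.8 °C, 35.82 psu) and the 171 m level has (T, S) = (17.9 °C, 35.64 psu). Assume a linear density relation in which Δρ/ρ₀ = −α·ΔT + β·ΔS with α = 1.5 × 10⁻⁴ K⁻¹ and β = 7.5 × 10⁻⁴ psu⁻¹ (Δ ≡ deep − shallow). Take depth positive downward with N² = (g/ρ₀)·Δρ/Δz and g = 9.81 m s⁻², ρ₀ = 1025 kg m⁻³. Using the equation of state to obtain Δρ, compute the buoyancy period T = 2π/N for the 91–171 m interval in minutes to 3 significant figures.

ΔT = -1.9 K, ΔS = -0.18 psu (deep − shallow).
Δρ/ρ₀ = −αΔT + βΔS = 2.85 × 10⁻⁴ − 1.35 × 10⁻⁴ = 1.50 × 10⁻⁴, so Δρ ≈ 0.1537 kg m⁻³.
N² = (g/ρ₀)·Δρ/Δz = g·(Δρ/ρ₀)/Δz = 9.81 × 1.50 × 10⁻⁴ / 80 = 1.8394 × 10⁻⁵ s⁻².
N = √(1.8394 × 10⁻⁵) = 4.2888 × 10⁻³ rad s⁻¹ → T = 2π/N = 1.4650 × 10³ s = 24.417 min ≈ 24.4 min.

24.4 min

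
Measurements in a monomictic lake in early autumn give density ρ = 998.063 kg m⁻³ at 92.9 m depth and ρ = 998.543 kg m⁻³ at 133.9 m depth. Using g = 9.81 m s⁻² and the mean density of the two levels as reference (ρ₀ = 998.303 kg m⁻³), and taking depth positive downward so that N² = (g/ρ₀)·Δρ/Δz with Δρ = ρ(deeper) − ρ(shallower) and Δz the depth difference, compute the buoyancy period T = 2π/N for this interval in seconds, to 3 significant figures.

586 s

Δρ = 998.543 − 998.063 = 0.480 kg m⁻³ over Δz = 133.9 − 92.9 = 41 m.
N² = (9.81/998.303) × (0.480/41) = 1.1504 × 10⁻⁴ s⁻².
N = √(1.1504 × 10⁻⁴) = 0.010726 rad s⁻¹, so T = 2π/N = 585.79 s ≈ 586 s.
Since Δρ > 0 the layer is stably stratified.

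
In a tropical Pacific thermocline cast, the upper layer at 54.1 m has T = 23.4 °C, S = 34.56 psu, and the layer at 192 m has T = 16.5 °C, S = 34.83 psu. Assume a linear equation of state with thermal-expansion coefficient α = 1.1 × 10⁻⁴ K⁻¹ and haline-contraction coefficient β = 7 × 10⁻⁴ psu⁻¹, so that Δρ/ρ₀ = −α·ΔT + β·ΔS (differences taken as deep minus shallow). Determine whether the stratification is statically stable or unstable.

ΔT = 16.5 − 23.4 = -6.9 K and ΔS = 34.83 − 34.56 = +0.27 psu (deep − shallow).
−αΔT = 7.59 × 10⁻⁴; βΔS = 1.89 × 10⁻⁴; sum Δρ/ρ₀ = 9.48 × 10⁻⁴.
Δρ/ρ₀ > 0, so Δρ > 0: deeper water is denser → statically stable.

stable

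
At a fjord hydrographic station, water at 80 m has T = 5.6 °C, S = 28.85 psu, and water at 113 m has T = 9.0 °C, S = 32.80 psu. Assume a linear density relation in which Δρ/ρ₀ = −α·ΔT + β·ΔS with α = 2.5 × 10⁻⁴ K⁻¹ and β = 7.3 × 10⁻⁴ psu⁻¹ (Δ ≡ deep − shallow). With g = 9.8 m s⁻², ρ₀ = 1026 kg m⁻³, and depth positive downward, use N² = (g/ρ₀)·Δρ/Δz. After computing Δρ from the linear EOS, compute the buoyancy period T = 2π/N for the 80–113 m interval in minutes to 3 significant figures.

4.26 min

ΔT = +3.4 K, ΔS = +3.95 psu (deep − shallow).
Δρ/ρ₀ = −αΔT + βΔS = -8.50 × 10⁻⁴ + 2.8835 × 10⁻³ = 2.0335 × 10⁻³, so Δρ ≈ 2.086 kg m⁻³.
N² = (g/ρ₀)·Δρ/Δz = g·(Δρ/ρ₀)/Δz = 9.8 × 2.0335 × 10⁻³ / 33 = 6.0389 × 10⁻⁴ s⁻².
N = √(6.0389 × 10⁻⁴) = 0.024574 rad s⁻¹ → T = 2π/N = 255.68 s = 4.2613 min ≈ 4.26 min.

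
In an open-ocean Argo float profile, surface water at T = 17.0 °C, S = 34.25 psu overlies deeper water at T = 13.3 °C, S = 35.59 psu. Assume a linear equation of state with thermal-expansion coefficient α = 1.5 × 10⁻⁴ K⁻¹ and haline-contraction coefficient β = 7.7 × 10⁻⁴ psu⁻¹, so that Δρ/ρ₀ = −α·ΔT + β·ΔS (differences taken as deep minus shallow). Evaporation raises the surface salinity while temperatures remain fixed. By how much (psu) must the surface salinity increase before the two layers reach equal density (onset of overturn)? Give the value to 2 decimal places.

Neutral buoyancy requires −α(T_deep − T_surf) + β(S_deep − S_surf′) = 0.
S_surf′ = S_deep − (α/β)·ΔT = 35.59 − (1.5 × 10⁻⁴/7.7 × 10⁻⁴)·(-3.7) = 36.3108 psu.
Increase required: 36.3108 − 34.25 = 2.0608 psu.

2.06 psu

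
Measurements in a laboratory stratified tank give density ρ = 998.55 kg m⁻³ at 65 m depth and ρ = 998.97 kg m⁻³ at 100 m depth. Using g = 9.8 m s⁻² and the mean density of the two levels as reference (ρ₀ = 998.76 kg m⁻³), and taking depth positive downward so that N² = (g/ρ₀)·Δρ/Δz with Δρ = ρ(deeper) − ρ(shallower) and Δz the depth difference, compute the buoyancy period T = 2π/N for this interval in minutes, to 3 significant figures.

9.65 min

Δρ = 998.97 − 998.55 = 0.42 kg m⁻³ over Δz = 100 − 65 = 35 m.
N² = (9.8/998.76) × (0.42/35) = 1.1775 × 10⁻⁴ s⁻².
N = √(1.1775 × 10⁻⁴) = 0.010851 rad s⁻¹, so T = 2π/N = 579.04 s = 9.6507 min ≈ 9.65 min.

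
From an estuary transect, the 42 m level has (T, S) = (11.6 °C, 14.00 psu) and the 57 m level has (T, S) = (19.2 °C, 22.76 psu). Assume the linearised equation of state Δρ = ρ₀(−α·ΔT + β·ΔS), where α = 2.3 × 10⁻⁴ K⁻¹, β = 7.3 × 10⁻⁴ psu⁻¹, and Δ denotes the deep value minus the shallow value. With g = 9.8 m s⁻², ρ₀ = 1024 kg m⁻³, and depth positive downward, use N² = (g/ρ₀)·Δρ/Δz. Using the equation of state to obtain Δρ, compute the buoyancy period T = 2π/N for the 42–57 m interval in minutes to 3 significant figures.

ΔT = +7.6 K, ΔS = +8.76 psu (deep − shallow).
Δρ/ρ₀ = −αΔT + βΔS = -1.748 × 10⁻³ + 6.3948 × 10⁻³ = 4.6468 × 10⁻³, so Δρ ≈ 4.758 kg m⁻³.
N² = (g/ρ₀)·Δρ/Δz = g·(Δρ/ρ₀)/Δz = 9.8 × 4.6468 × 10⁻³ / 15 = 3.0359 × 10⁻³ s⁻².
N = √(3.0359 × 10⁻³) = 0.055099 rad s⁻¹ → T = 2π/N = 114.03 s = 1.9005 min ≈ 1.90 min.

1.90 min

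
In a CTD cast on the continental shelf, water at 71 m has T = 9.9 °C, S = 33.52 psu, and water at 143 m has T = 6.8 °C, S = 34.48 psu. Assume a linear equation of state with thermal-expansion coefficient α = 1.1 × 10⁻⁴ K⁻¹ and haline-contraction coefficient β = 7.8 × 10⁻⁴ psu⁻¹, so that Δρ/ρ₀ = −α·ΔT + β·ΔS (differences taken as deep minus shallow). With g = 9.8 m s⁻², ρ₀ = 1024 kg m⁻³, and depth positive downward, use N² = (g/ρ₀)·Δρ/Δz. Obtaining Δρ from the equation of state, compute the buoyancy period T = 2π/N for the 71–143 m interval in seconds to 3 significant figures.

516 s

ΔT = -3.1 K, ΔS = +0.96 psu (deep − shallow).
Δρ/ρ₀ = −αΔT + βΔS = 3.41 × 10⁻⁴ + 7.488 × 10⁻⁴ = 1.0898 × 10⁻³, so Δρ ≈ 1.116 kg m⁻³.
N² = (g/ρ₀)·Δρ/Δz = g·(Δρ/ρ₀)/Δz = 9.8 × 1.0898 × 10⁻³ / 72 = 1.4833 × 10⁻⁴ s⁻².
N = √(1.4833 × 10⁻⁴) = 0.012179 rad s⁻¹ → T = 2π/N = 515.90 s ≈ 516 s.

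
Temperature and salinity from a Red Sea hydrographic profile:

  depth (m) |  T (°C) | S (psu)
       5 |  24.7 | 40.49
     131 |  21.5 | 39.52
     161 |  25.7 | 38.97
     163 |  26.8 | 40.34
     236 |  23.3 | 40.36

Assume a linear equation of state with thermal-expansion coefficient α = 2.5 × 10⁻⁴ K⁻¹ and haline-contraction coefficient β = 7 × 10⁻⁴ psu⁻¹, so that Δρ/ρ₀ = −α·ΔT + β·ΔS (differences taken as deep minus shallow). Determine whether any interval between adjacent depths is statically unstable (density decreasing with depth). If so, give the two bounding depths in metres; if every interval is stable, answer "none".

131–161 m

Evaluate Δρ/ρ₀ = −αΔT + βΔS across each adjacent pair:
  5–131 m: −αΔT+βΔS = −(2.5 × 10⁻⁴)(-3.2)+(7 × 10⁻⁴)(-0.97) = 1.2 × 10⁻⁴ → stable
  131–161 m: −αΔT+βΔS = −(2.5 × 10⁻⁴)(+4.2)+(7 × 10⁻⁴)(-0.55) = -1.4 × 10⁻³ → UNSTABLE
  161–163 m: −αΔT+βΔS = −(2.5 × 10⁻⁴)(+1.1)+(7 × 10⁻⁴)(+1.37) = 6.8 × 10⁻⁴ → stable
  163–236 m: −αΔT+βΔS = −(2.5 × 10⁻⁴)(-3.5)+(7 × 10⁻⁴)(+0.02) = 8.9 × 10⁻⁴ → stable
The 131–161 m interval has Δρ < 0: lighter water underlies denser water.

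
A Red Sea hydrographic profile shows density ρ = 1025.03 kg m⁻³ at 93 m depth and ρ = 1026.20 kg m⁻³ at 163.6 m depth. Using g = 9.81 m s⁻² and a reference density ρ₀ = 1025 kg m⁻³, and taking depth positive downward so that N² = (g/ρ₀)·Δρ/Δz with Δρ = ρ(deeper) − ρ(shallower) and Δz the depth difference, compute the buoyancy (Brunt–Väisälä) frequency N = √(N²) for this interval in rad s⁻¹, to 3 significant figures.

0.0126 rad s⁻¹

Δρ = 1026.20 − 1025.03 = 1.17 kg m⁻³ over Δz = 163.6 − 93 = 70.6 m.
N² = (9.81/1025) × (1.17/70.6) = 1.5861 × 10⁻⁴ s⁻².
N = √(1.5861 × 10⁻⁴) = 0.012594 rad s⁻¹ ≈ 0.0126 rad s⁻¹.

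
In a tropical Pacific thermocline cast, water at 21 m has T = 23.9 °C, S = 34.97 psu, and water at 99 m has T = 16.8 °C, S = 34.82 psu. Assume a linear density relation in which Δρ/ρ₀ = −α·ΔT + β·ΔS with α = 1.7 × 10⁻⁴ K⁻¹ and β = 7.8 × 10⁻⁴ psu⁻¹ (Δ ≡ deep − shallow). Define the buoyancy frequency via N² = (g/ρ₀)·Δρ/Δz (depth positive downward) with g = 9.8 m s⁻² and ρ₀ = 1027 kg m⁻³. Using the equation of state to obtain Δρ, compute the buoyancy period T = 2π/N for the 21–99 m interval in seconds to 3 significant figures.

537 s

ΔT = -7.1 K, ΔS = -0.15 psu (deep − shallow).
Δρ/ρ₀ = −αΔT + βΔS = 1.207 × 10⁻³ − 1.17 × 10⁻⁴ = 1.09 × 10⁻³, so Δρ ≈ 1.119 kg m⁻³.
N² = (g/ρ₀)·Δρ/Δz = g·(Δρ/ρ₀)/Δz = 9.8 × 1.09 × 10⁻³ / 78 = 1.3695 × 10⁻⁴ s⁻².
N = √(1.3695 × 10⁻⁴) = 0.011703 rad s⁻¹ → T = 2π/N = 536.89 s ≈ 537 s.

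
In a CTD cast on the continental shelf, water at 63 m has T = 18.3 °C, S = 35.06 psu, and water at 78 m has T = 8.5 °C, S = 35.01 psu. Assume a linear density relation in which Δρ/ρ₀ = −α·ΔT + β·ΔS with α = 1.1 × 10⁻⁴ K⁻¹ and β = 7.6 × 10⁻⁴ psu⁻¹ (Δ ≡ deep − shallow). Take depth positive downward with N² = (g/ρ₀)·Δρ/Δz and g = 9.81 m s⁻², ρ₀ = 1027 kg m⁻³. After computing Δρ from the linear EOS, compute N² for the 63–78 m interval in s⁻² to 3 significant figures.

ΔT = -9.8 K, ΔS = -0.05 psu (deep − shallow).
Δρ/ρ₀ = −αΔT + βΔS = 1.078 × 10⁻³ − 3.80 × 10⁻⁵ = 1.04 × 10⁻³, so Δρ ≈ 1.068 kg m⁻³.
N² = (g/ρ₀)·Δρ/Δz = g·(Δρ/ρ₀)/Δz = 9.81 × 1.04 × 10⁻³ / 15 = 6.8016 × 10⁻⁴ s⁻² ≈ 6.80 × 10⁻⁴ s⁻².

6.80 × 10⁻⁴ s⁻²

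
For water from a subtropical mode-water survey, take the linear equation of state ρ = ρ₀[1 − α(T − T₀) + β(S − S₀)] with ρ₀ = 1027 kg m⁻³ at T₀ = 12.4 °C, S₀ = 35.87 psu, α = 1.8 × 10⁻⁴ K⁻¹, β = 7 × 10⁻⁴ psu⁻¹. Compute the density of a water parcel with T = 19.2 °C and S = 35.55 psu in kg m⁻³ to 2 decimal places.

T − T₀ = +6.8 K, S − S₀ = -0.32 psu.
Bracket = 1 − α·(+6.8) + β·(-0.32) = 1 + (-1.448 × 10⁻³) = 0.9985520.
ρ = 1027 × 0.9985520 = 1025.51 kg m⁻³.

1025.51 kg m⁻³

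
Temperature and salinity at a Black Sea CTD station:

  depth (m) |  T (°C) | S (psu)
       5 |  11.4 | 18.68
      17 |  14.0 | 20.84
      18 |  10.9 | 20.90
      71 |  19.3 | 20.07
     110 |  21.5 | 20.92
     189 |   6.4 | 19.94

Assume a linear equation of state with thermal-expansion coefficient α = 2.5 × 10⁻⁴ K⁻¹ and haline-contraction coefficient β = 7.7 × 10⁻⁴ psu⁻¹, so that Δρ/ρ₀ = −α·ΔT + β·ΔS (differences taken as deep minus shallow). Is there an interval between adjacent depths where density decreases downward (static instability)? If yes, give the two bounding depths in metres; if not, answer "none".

Evaluate Δρ/ρ₀ = −αΔT + βΔS across each adjacent pair:
  5–17 m: −αΔT+βΔS = −(2.5 × 10⁻⁴)(+2.6)+(7.7 × 10⁻⁴)(+2.16) = 1.0 × 10⁻³ → stable
  17–18 m: −αΔT+βΔS = −(2.5 × 10⁻⁴)(-3.1)+(7.7 × 10⁻⁴)(+0.06) = 8.2 × 10⁻⁴ → stable
  18–71 m: −αΔT+βΔS = −(2.5 × 10⁻⁴)(+8.4)+(7.7 × 10⁻⁴)(-0.83) = -2.7 × 10⁻³ → UNSTABLE
  71–110 m: −αΔT+βΔS = −(2.5 × 10⁻⁴)(+2.2)+(7.7 × 10⁻⁴)(+0.85) = 1.0 × 10⁻⁴ → stable
  110–189 m: −αΔT+βΔS = −(2.5 × 10⁻⁴)(-15.1)+(7.7 × 10⁻⁴)(-0.98) = 3.0 × 10⁻³ → stable
The 18–71 m interval has Δρ < 0: lighter water underlies denser water.

18–71 m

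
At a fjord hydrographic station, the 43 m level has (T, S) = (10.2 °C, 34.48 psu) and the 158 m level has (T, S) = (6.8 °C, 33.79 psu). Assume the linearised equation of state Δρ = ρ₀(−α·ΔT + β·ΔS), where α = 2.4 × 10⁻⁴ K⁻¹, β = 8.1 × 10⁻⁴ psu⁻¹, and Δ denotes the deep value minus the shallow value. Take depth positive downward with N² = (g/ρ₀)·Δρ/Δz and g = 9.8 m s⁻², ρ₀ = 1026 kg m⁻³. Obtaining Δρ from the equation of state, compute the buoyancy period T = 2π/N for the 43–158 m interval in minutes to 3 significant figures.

ΔT = -3.4 K, ΔS = -0.69 psu (deep − shallow).
Δρ/ρ₀ = −αΔT + βΔS = 8.16 × 10⁻⁴ − 5.589 × 10⁻⁴ = 2.571 × 10⁻⁴, so Δρ ≈ 0.2638 kg m⁻³.
N² = (g/ρ₀)·Δρ/Δz = g·(Δρ/ρ₀)/Δz = 9.8 × 2.571 × 10⁻⁴ / 115 = 2.1909 × 10⁻⁵ s⁻².
N = √(2.1909 × 10⁻⁵) = 4.6807 × 10⁻³ rad s⁻¹ → T = 2π/N = 1.3424 × 10³ s = 22.373 min ≈ 22.4 min.

22.4 min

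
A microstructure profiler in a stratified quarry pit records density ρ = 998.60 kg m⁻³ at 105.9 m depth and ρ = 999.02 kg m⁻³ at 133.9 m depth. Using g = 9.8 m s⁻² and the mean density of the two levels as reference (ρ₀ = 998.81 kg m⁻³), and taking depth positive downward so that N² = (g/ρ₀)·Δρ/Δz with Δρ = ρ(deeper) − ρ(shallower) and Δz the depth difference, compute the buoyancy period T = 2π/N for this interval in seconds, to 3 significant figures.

Δρ = 999.02 − 998.60 = 0.42 kg m⁻³ over Δz = 133.9 − 105.9 = 28 m.
N² = (9.8/998.81) × (0.42/28) = 1.4718 × 10⁻⁴ s⁻².
N = √(1.4718 × 10⁻⁴) = 0.012132 rad s⁻¹, so T = 2π/N = 517.90 s ≈ 518 s.

518 s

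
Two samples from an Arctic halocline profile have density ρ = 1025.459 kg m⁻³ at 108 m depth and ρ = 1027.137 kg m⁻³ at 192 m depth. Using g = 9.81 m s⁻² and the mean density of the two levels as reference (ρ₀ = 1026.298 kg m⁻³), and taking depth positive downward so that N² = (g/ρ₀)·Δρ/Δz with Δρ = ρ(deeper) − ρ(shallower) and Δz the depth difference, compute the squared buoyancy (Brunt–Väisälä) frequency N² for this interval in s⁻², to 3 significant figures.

1.91 × 10⁻⁴ s⁻²

Δρ = 1027.137 − 1025.459 = 1.678 kg m⁻³ over Δz = 192 − 108 = 84 m.
N² = (9.81/1026.298) × (1.678/84) = 1.9094 × 10⁻⁴ s⁻² ≈ 1.91 × 10⁻⁴ s⁻².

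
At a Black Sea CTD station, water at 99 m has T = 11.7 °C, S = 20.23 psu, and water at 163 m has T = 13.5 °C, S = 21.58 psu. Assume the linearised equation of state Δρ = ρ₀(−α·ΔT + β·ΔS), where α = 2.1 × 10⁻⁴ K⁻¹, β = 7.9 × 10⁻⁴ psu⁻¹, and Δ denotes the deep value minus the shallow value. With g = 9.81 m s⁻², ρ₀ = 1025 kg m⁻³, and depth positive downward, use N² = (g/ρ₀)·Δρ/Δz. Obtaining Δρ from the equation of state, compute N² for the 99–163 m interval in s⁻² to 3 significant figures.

1.06 × 10⁻⁴ s⁻²

ΔT = +1.8 K, ΔS = +1.35 psu (deep − shallow).
Δρ/ρ₀ = −αΔT + βΔS = -3.78 × 10⁻⁴ + 1.0665 × 10⁻³ = 6.885 × 10⁻⁴, so Δρ ≈ 0.7057 kg m⁻³.
N² = (g/ρ₀)·Δρ/Δz = g·(Δρ/ρ₀)/Δz = 9.81 × 6.885 × 10⁻⁴ / 64 = 1.0553 × 10⁻⁴ s⁻² ≈ 1.06 × 10⁻⁴ s⁻².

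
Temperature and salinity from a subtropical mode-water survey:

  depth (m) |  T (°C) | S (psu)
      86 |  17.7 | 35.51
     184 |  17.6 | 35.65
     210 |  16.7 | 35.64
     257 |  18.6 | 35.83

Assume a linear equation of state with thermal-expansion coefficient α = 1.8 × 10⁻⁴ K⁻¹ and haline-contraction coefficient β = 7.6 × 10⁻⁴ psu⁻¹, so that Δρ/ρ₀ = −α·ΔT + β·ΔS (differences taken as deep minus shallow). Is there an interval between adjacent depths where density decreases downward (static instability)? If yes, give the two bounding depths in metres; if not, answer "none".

Evaluate Δρ/ρ₀ = −αΔT + βΔS across each adjacent pair:
  86–184 m: −αΔT+βΔS = −(1.8 × 10⁻⁴)(-0.1)+(7.6 × 10⁻⁴)(+0.14) = 1.2 × 10⁻⁴ → stable
  184–210 m: −αΔT+βΔS = −(1.8 × 10⁻⁴)(-0.9)+(7.6 × 10⁻⁴)(-0.01) = 1.5 × 10⁻⁴ → stable
  210–257 m: −αΔT+βΔS = −(1.8 × 10⁻⁴)(+1.9)+(7.6 × 10⁻⁴)(+0.19) = -2.0 × 10⁻⁴ → UNSTABLE
The 210–257 m interval has Δρ < 0: lighter water underlies denser water.

210–257 m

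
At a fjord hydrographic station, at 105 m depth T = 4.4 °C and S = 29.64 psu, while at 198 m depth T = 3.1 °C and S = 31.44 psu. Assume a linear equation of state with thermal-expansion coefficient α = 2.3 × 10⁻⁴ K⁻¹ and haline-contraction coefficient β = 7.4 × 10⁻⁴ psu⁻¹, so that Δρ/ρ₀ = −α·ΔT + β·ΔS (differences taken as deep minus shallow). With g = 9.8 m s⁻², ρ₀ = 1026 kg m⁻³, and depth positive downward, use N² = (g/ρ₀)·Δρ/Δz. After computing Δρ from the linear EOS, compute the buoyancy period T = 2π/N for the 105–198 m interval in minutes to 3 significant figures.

7.99 min

ΔT = -1.3 K, ΔS = +1.80 psu (deep − shallow).
Δρ/ρ₀ = −αΔT + βΔS = 2.99 × 10⁻⁴ + 1.332 × 10⁻³ = 1.631 × 10⁻³, so Δρ ≈ 1.673 kg m⁻³.
N² = (g/ρ₀)·Δρ/Δz = g·(Δρ/ρ₀)/Δz = 9.8 × 1.631 × 10⁻³ / 93 = 1.7187 × 10⁻⁴ s⁻².
N = √(1.7187 × 10⁻⁴) = 0.013110 rad s⁻¹ → T = 2π/N = 479.27 s = 7.9878 min ≈ 7.99 min.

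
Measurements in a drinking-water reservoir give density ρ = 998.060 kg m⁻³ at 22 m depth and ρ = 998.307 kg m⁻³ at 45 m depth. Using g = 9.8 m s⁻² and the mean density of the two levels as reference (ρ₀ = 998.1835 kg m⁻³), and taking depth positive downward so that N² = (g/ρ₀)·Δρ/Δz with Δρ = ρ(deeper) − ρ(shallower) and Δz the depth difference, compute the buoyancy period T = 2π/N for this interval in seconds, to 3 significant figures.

612 s

Δρ = 998.307 − 998.060 = 0.247 kg m⁻³ over Δz = 45 − 22 = 23 m.
N² = (9.8/998.1835) × (0.247/23) = 1.0544 × 10⁻⁴ s⁻².
N = √(1.0544 × 10⁻⁴) = 0.010268 rad s⁻¹, so T = 2π/N = 611.92 s ≈ 612 s.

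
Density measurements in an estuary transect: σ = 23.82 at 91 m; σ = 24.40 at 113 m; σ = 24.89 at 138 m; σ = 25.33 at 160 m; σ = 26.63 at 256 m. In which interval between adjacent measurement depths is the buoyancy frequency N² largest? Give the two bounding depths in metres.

91–113 m

Compute the density gradient over each adjacent pair:
  91–113 m: Δρ/Δz = 0.58/22 = 0.026 kg m⁻⁴
  113–138 m: Δρ/Δz = 0.49/25 = 0.020 kg m⁻⁴
  138–160 m: Δρ/Δz = 0.44/22 = 0.020 kg m⁻⁴
  160–256 m: Δρ/Δz = 1.30/96 = 0.014 kg m⁻⁴
The largest gradient is in the 91–113 m interval — the pycnocline.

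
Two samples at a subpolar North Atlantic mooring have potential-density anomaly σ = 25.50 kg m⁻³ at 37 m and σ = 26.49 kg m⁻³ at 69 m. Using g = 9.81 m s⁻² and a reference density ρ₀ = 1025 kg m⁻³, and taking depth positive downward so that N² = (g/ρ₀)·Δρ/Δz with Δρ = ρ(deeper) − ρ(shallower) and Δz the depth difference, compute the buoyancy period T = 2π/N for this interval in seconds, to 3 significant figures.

365 s

Δρ = 1026.49 − 1025.50 = 0.99 kg m⁻³ over Δz = 69 − 37 = 32 m.
N² = (9.81/1025) × (0.99/32) = 2.9609 × 10⁻⁴ s⁻².
N = √(2.9609 × 10⁻⁴) = 0.017207 rad s⁻¹, so T = 2π/N = 365.15 s ≈ 365 s.
A positive N² confirms static stability across the interval.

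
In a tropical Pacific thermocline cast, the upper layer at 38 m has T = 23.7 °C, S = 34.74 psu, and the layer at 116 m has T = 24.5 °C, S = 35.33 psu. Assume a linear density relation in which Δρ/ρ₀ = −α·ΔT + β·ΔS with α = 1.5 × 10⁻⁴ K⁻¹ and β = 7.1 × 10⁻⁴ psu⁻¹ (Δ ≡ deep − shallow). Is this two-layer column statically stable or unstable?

stable

ΔT = 24.5 − 23.7 = +0.8 K and ΔS = 35.33 − 34.74 = +0.59 psu (deep − shallow).
−αΔT = -1.20 × 10⁻⁴; βΔS = 4.189 × 10⁻⁴; sum Δρ/ρ₀ = 2.989 × 10⁻⁴.
Δρ/ρ₀ > 0, so Δρ > 0: deeper water is denser → statically stable.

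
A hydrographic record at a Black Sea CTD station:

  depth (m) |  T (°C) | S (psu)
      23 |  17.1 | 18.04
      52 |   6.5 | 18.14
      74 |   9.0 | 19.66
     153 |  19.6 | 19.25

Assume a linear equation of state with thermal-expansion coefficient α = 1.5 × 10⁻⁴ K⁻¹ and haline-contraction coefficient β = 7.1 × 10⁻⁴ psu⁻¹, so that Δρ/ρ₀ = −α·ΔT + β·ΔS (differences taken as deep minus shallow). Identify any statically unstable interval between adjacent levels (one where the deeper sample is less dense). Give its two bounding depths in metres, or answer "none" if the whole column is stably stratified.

Evaluate Δρ/ρ₀ = −αΔT + βΔS across each adjacent pair:
  23–52 m: −αΔT+βΔS = −(1.5 × 10⁻⁴)(-10.6)+(7.1 × 10⁻⁴)(+0.10) = 1.7 × 10⁻³ → stable
  52–74 m: −αΔT+βΔS = −(1.5 × 10⁻⁴)(+2.5)+(7.1 × 10⁻⁴)(+1.52) = 7.0 × 10⁻⁴ → stable
  74–153 m: −αΔT+βΔS = −(1.5 × 10⁻⁴)(+10.6)+(7.1 × 10⁻⁴)(-0.41) = -1.9 × 10⁻³ → UNSTABLE
The 74–153 m interval has Δρ < 0: lighter water underlies denser water.

74–153 m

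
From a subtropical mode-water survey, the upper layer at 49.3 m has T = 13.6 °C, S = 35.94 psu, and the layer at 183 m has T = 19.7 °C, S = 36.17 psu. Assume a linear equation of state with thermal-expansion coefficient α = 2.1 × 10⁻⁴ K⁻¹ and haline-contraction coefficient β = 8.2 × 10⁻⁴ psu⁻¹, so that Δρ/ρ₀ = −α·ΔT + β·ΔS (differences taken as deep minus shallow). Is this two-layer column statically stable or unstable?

unstable

ΔT = 19.7 − 13.6 = +6.1 K and ΔS = 36.17 − 35.94 = +0.23 psu (deep − shallow).
−αΔT = -1.281 × 10⁻³; βΔS = 1.886 × 10⁻⁴; sum Δρ/ρ₀ = -1.0924 × 10⁻³.
Δρ/ρ₀ < 0, so Δρ < 0: deeper water is lighter → statically unstable; the column would overturn.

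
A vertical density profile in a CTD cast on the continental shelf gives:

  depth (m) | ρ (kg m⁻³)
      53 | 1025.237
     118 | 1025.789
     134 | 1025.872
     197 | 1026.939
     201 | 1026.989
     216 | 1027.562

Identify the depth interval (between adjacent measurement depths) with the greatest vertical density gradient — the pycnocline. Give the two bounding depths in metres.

201–216 m

Compute the density gradient over each adjacent pair:
  53–118 m: Δρ/Δz = 0.552/65 = 8.5 × 10⁻³ kg m⁻⁴
  118–134 m: Δρ/Δz = 0.083/16 = 5.2 × 10⁻³ kg m⁻⁴
  134–197 m: Δρ/Δz = 1.067/63 = 0.017 kg m⁻⁴
  197–201 m: Δρ/Δz = 0.050/4 = 0.013 kg m⁻⁴
  201–216 m: Δρ/Δz = 0.573/15 = 0.038 kg m⁻⁴
The largest gradient is in the 201–216 m interval — the pycnocline.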